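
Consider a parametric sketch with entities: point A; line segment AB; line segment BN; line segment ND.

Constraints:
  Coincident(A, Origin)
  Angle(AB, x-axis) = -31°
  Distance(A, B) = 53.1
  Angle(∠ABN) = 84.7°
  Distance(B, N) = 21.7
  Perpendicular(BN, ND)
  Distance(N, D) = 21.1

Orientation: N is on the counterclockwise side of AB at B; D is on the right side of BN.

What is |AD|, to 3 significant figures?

75.9

∠ABN = 84.7°, so BN runs at -31.0° + (180° − 84.7°) = 64.3° from the x-axis; with |BN| = 21.7, N = B + 21.7·(cos 64.3°, sin 64.3°) = (54.9, -7.80). BN is perpendicular to ND; with |ND| = 21.1 on the right of BN, D = N + 21.1·(0.901, -0.434) = (73.9, -16.9). Then |AD| = |D − A| = 75.9.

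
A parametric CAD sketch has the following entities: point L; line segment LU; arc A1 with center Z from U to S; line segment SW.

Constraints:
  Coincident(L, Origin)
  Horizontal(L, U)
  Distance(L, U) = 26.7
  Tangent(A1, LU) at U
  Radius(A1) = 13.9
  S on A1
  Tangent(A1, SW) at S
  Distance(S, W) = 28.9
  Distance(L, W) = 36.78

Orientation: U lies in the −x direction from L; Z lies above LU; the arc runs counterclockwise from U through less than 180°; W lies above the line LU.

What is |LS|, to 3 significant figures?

16.5

Checks: |ZS| = 13.90 ✓; ∠(ZS, SW) = 90.00° ✓; |SW| = 28.90 ✓; |LW| = 36.78 ✓.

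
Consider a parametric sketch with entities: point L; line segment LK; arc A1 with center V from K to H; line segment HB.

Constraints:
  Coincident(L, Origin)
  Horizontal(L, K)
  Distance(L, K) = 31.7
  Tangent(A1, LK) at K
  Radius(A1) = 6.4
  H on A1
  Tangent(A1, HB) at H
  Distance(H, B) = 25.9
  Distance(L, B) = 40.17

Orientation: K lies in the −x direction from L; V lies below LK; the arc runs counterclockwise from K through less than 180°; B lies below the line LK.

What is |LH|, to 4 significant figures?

38.46

Checks: L.y = 0.00, K.y = 0.00 ✓; |VH| = 6.400 ✓; ∠(VH, HB) = 90.00° ✓; |HB| = 25.90 ✓; |LB| = 40.17 ✓.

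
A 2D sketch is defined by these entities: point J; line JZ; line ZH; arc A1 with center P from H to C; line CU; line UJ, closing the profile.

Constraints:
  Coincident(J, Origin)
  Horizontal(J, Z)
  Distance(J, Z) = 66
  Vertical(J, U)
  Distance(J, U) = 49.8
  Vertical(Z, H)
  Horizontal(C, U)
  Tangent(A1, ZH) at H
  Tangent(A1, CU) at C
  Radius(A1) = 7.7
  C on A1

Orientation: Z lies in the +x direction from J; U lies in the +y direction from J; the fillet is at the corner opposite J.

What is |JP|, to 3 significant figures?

71.9

J and U share the same x with |JU| = 49.8 and U on the +y side, so U = (0.00, 49.8). The virtual corner opposite J is at (66.0, 49.8). Tangency of A1 to ZH means the radius PH is perpendicular to ZH and the tangent condition forces PC to be normal to CU, with radius 7.7, so the center P sits 7.7 in from both sides at P = (58.3, 42.1). Then |JP| = |P − J| = 71.9.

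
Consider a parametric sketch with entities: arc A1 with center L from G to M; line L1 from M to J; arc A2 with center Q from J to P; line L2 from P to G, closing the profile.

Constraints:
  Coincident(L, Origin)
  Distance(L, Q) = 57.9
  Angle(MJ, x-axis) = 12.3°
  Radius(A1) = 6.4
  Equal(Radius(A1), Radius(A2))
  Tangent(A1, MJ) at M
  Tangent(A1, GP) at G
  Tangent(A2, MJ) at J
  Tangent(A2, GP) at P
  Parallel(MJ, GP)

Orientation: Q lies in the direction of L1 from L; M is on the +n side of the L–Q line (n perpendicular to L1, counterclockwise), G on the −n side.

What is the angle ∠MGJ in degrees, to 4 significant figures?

77.53°

The slot axis is L1's direction at 12.3°, so u = (cos 12.3°, sin 12.3°) = (0.9770, 0.2130) and n = (−sin 12.3°, cos 12.3°) = (-0.2130, 0.9770). L is at the origin and Q lies 57.9 along u from L, so Q = 57.9·u = (56.57, 12.33). Tangency of A1 to both parallel lines with radius 6.4 puts M and G at L ± 6.4·n: M = (-1.363, 6.253), G = (1.363, -6.253). Equal radii place J and P the same way about Q: J = Q + 6.4·n = (55.21, 18.59), P = Q − 6.4·n = (57.93, 6.081). Then cos ∠MGJ = GM·GJ / (|GM||GJ|), giving 77.53°.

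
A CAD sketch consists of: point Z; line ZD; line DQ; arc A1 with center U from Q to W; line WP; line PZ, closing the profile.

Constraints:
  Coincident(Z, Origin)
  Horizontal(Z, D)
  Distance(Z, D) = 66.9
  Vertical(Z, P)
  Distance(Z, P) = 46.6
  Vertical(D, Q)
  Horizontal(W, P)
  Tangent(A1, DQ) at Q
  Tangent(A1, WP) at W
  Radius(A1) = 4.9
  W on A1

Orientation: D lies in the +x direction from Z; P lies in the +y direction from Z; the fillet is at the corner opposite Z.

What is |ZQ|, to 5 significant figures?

78.832

The virtual corner opposite Z is at (66.900, 46.600). A1 meets DQ tangentially, so UQ is at right angles to DQ and since A1 is tangent to WP there, UW ⟂ WP, with radius 4.9, so the center U sits 4.9 in from both sides at U = (62.000, 41.700). That places the tangent points at Q = (66.900, 41.700) on DQ and W = (62.000, 46.600) on WP. Then |ZQ| = |Q − Z| = 78.832.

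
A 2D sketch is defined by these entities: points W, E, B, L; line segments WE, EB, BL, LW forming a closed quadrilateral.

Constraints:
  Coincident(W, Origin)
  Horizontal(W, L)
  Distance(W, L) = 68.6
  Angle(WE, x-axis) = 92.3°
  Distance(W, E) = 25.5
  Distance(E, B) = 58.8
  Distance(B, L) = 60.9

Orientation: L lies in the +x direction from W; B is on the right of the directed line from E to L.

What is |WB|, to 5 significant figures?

34.721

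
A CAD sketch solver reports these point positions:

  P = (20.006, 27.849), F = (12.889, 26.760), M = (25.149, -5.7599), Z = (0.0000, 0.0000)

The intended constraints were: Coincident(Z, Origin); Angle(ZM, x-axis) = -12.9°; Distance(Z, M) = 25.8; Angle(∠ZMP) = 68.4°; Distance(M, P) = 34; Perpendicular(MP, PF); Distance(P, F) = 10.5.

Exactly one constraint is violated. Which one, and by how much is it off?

Distance(P, F) = 10.5 — off by 3.30.

Z = (0.00, 0.00) ✓; ZM at -12.90° ✓; |ZM| = 25.80 ✓; ∠ZMP = 68.40° ✓; |MP| = 34.00 ✓; ∠(MP, PF) = 90.00° ✓; |PF| = 7.200 ✗.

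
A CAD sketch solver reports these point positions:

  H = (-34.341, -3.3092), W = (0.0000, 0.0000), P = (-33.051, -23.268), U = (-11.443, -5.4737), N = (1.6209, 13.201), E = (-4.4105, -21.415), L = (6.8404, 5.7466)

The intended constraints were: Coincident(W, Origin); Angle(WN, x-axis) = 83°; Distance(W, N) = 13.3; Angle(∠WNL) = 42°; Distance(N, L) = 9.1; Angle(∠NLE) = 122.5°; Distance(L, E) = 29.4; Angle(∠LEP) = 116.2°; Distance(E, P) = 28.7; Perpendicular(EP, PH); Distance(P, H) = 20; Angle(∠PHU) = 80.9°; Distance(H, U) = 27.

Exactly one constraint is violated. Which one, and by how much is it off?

Distance(H, U) = 27 — off by 4.00.

W = (0.00, 0.00) ✓; WN at 83.00° ✓; |WN| = 13.30 ✓; ∠WNL = 42.00° ✓; |NL| = 9.100 ✓; ∠NLE = 122.5° ✓; |LE| = 29.40 ✓; ∠LEP = 116.2° ✓; |EP| = 28.70 ✓; ∠(EP, PH) = 90.00° ✓; |PH| = 20.00 ✓; ∠PHU = 80.90° ✓; |HU| = 23.00 ✗.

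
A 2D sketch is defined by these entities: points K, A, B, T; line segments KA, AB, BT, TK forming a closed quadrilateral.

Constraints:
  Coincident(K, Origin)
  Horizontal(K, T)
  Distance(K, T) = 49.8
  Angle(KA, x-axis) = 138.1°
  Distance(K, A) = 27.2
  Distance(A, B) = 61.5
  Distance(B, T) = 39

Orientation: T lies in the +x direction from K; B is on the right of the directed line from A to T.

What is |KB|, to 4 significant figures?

34.50

K is at the origin; K and T share the same y with |KT| = 49.8 and T in +x, so T = (49.8, 0). KA runs at 138.1° with |KA| = 27.2, so A = (-20.25, 18.17). B is determined by |AB| = 61.5 and |BT| = 39.0 together: it lies at the intersection of circle(A, 61.5) and circle(T, 39.0). With |AT| = 72.36, the foot of the radical line on AT is 51.81 from A and the perpendicular offset is √(61.5² − 51.81²) = 33.14. Taking the right-of-AT solution: B = (21.58, -26.92).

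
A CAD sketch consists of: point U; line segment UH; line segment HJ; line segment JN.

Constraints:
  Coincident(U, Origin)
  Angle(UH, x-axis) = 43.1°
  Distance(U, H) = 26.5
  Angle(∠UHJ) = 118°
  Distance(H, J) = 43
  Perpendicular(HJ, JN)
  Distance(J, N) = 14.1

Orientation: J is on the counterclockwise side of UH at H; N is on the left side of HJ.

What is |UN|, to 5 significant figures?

56.215

U is at the origin; UH runs at 43.1° with length 26.5, so H = 26.5·(cos 43.1°, sin 43.1°) = (19.349, 18.107). ∠UHJ = 118.0°, so HJ runs at 43.1° + (180° − 118.0°) = 105.10° from the x-axis; with |HJ| = 43.0, J = H + 43.0·(cos 105.10°, sin 105.10°) = (8.1476, 59.622). HJ ⟂ JN; with |JN| = 14.1 on the left of HJ, N = J + 14.1·(-0.96547, -0.26050) = (-5.4656, 55.949). Then |UN| = |N − U| = 56.215.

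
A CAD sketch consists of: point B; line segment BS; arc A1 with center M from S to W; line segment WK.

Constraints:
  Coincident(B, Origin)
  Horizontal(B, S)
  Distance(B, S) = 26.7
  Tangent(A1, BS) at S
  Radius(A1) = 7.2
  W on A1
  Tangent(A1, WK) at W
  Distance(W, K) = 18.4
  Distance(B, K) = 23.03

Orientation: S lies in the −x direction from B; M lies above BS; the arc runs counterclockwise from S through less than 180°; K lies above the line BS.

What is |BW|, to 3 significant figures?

20.7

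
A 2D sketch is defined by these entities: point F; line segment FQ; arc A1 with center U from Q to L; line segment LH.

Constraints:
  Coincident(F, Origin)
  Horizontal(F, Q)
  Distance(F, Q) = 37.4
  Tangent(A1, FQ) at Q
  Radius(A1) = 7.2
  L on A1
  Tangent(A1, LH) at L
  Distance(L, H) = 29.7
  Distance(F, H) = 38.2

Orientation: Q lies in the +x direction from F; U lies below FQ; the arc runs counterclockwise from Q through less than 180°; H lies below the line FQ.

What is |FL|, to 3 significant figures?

31.0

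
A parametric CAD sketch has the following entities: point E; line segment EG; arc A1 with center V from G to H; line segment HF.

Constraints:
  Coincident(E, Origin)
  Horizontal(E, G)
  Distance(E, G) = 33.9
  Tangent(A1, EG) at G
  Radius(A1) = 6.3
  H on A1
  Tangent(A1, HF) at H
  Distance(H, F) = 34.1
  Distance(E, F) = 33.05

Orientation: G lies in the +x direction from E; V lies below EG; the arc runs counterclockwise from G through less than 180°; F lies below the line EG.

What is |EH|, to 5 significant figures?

28.758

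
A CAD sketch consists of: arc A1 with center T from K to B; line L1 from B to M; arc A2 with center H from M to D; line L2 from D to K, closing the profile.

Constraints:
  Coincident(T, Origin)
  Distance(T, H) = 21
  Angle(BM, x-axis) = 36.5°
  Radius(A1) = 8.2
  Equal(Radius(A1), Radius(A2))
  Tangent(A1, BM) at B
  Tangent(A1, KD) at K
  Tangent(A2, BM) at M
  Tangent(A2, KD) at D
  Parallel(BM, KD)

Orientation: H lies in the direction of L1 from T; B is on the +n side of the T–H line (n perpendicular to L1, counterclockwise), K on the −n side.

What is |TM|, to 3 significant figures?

22.5

Tangency of A1 to both parallel lines with radius 8.2 puts B and K at T ± 8.2·n: B = (-4.88, 6.59), K = (4.88, -6.59). Equal radii place M and D the same way about H: M = H + 8.2·n = (12.0, 19.1), D = H − 8.2·n = (21.8, 5.90). Then |TM| = |M − T| = 22.5.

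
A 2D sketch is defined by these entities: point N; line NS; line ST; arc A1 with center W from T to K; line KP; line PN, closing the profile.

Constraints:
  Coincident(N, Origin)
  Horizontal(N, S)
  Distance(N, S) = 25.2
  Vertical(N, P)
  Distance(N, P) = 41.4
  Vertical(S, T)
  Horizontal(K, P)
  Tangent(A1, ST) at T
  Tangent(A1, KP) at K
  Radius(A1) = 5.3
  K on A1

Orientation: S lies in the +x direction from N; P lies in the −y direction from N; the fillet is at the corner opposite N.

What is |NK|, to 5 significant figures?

45.934

N is at the origin; N and S share the same y with |NS| = 25.2 and S on the +x side, so S = (25.200, 0.0000). NP is vertical with |NP| = 41.4 and P on the −y side, so P = (0.0000, -41.400). The virtual corner opposite N is at (25.200, -41.400). Since A1 is tangent to ST there, WT ⟂ ST and since A1 is tangent to KP there, WK ⟂ KP, with radius 5.3, so the center W sits 5.3 in from both sides at W = (19.900, -36.100). That places the tangent points at T = (25.200, -36.100) on ST and K = (19.900, -41.400) on KP. Then |NK| = |K − N| = 45.934.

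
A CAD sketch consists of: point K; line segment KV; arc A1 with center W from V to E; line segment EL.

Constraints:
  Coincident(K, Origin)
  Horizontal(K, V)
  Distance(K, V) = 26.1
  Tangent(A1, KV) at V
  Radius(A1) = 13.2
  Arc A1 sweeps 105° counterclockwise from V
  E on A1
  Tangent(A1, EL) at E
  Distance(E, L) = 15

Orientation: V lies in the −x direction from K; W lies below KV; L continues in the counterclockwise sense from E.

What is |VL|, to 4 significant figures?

32.34

On A1, V sits at bearing 90° from W; a 105° counterclockwise sweep puts E at bearing 195°, so E = W + 13.2·(cos 195°, sin 195°) = (-38.85, -16.62). A1 meets EL tangentially, so WE is at right angles to EL, so EL runs along (−sin 195°, cos 195°); with |EL| = 15.0, L = (-34.97, -31.11). Then |VL| = |L − V| = 32.34.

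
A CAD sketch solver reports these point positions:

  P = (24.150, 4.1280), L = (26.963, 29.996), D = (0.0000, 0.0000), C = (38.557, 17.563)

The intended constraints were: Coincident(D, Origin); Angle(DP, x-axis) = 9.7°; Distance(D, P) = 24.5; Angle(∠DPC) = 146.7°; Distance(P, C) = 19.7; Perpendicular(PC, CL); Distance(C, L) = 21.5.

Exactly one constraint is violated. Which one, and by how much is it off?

Distance(C, L) = 21.5 — off by 4.50.

D = (0.00, 0.00) ✓; DP at 9.700° ✓; |DP| = 24.50 ✓; ∠DPC = 146.7° ✓; |PC| = 19.70 ✓; ∠(PC, CL) = 90.00° ✓; |CL| = 17.00 ✗.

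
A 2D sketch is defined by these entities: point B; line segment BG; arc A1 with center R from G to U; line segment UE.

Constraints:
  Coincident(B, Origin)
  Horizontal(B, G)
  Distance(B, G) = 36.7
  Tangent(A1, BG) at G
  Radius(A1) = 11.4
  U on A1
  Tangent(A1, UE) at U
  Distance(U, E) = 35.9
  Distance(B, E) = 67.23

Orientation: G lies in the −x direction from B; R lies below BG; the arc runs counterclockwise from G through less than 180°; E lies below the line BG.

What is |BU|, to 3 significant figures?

49.5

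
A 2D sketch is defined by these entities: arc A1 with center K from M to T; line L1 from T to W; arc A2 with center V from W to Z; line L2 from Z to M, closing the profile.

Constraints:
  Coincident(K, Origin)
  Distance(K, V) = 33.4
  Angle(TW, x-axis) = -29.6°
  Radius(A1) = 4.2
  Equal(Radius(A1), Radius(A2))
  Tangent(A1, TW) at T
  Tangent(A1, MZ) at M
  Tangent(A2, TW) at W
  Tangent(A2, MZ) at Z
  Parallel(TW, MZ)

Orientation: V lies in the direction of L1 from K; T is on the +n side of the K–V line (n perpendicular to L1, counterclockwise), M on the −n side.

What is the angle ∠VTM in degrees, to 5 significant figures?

82.833°

The slot axis is L1's direction at -29.6°, so u = (cos -29.6°, sin -29.6°) = (0.86949, -0.49394) and n = (−sin -29.6°, cos -29.6°) = (0.49394, 0.86949). K is at the origin and V lies 33.4 along u from K, so V = 33.4·u = (29.041, -16.498). Tangency of A1 to both parallel lines with radius 4.2 puts T and M at K ± 4.2·n: T = (2.0746, 3.6519), M = (-2.0746, -3.6519). Then cos ∠VTM = TV·TM / (|TV||TM|), giving 82.833°.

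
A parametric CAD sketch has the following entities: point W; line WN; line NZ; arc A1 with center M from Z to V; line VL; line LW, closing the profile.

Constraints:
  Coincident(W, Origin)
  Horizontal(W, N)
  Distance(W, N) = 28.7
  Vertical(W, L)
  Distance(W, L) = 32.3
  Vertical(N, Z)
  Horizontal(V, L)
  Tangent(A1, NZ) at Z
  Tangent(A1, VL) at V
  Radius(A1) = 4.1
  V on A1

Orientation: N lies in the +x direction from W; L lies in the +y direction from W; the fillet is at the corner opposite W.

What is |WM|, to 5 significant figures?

37.422

WL is vertical with |WL| = 32.3 and L on the +y side, so L = (0.0000, 32.300). The virtual corner opposite W is at (28.700, 32.300). A1 meets NZ tangentially, so MZ is at right angles to NZ and A1 meets VL tangentially, so MV is at right angles to VL, with radius 4.1, so the center M sits 4.1 in from both sides at M = (24.600, 28.200). Then |WM| = |M − W| = 37.422.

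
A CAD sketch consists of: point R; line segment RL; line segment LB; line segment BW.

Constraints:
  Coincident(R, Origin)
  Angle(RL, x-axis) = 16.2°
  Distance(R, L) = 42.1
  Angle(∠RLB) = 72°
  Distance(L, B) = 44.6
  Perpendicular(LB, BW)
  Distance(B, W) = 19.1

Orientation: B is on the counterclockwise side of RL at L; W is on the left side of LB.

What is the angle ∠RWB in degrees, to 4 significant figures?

123.5°

R is at the origin; RL runs at 16.2° with length 42.1, so L = 42.1·(cos 16.2°, sin 16.2°) = (40.43, 11.75). ∠RLB = 72.0°, so LB runs at 16.2° + (180° − 72.0°) = 124.2° from the x-axis; with |LB| = 44.6, B = L + 44.6·(cos 124.2°, sin 124.2°) = (15.36, 48.63). The perpendicularity gives BW at right angles to LB; with |BW| = 19.1 on the left of LB, W = B + 19.1·(-0.8271, -0.5621) = (-0.4378, 37.90). Then cos ∠RWB = WR·WB / (|WR||WB|), giving 123.5°.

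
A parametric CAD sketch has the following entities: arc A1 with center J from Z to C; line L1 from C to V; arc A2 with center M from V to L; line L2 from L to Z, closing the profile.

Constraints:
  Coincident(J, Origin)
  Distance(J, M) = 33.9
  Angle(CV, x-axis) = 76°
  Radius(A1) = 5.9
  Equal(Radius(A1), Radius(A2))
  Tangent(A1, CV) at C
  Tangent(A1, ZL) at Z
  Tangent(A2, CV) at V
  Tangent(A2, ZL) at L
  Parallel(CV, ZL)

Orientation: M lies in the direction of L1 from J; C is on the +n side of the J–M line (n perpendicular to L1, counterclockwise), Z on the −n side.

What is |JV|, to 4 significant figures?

34.41

The slot axis is L1's direction at 76.0°, so u = (cos 76.0°, sin 76.0°) = (0.2419, 0.9703) and n = (−sin 76.0°, cos 76.0°) = (-0.9703, 0.2419). J is at the origin and M lies 33.9 along u from J, so M = 33.9·u = (8.201, 32.89). Tangency of A1 to both parallel lines with radius 5.9 puts C and Z at J ± 5.9·n: C = (-5.725, 1.427), Z = (5.725, -1.427). Equal radii place V and L the same way about M: V = M + 5.9·n = (2.476, 34.32), L = M − 5.9·n = (13.93, 31.47). Then |JV| = |V − J| = 34.41.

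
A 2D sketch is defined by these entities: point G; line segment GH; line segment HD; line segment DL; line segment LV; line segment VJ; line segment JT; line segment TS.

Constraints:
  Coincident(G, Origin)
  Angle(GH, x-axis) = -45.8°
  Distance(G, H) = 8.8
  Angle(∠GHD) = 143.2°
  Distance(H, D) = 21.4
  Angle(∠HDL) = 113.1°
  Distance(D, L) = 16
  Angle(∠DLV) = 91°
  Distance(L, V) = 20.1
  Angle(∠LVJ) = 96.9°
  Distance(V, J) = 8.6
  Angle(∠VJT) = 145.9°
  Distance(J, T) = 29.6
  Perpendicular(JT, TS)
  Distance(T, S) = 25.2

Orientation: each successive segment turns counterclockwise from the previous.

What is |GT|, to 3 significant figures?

23.6

G is at the origin; GH runs at -45.8° with length 8.8, so H = (6.14, -6.31). ∠GHD = 143.2° gives HD at -9.00° from the x-axis; with |HD| = 21.4, D = (27.3, -9.66). ∠HDL = 113.1° gives DL at 57.9° from the x-axis; with |DL| = 16.0, L = (35.8, 3.90). ∠DLV = 91.0° gives LV at 147° from the x-axis; with |LV| = 20.1, V = (18.9, 14.9). ∠LVJ = 96.9° gives VJ at -130° from the x-axis; with |VJ| = 8.6, J = (13.4, 8.29). ∠VJT = 145.9° gives JT at -95.9° from the x-axis; with |JT| = 29.6, T = (10.4, -21.2). Then |GT| = |T − G| = 23.6.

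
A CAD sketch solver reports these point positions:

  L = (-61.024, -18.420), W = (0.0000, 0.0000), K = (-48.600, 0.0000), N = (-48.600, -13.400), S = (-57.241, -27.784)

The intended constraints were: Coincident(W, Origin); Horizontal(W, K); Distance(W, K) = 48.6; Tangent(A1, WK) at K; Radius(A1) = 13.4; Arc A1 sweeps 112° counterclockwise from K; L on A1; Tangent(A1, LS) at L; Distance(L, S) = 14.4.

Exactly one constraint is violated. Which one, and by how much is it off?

Distance(L, S) = 14.4 — off by 4.30.

W = (0.00, 0.00) ✓; W.y = 0.00, K.y = 0.00 ✓; |WK| = 48.60 ✓; ∠(NK, KW) = 90.00° ✓; |NK| = 13.40 ✓; bearing(N→L) − bearing(N→K) = 112.0° ✓; |NL| = 13.40 ✓; ∠(NL, LS) = 90.00° ✓; |LS| = 10.10 ✗.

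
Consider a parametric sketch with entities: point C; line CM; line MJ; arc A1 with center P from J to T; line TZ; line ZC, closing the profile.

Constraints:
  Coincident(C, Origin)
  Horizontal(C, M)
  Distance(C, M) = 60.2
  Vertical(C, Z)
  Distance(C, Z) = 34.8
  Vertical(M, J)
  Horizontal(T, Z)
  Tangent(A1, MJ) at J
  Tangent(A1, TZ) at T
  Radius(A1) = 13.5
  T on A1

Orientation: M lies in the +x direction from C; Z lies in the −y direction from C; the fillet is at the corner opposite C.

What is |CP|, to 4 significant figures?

51.33

C is at the origin; CM is horizontal with |CM| = 60.2 and M on the +x side, so M = (60.20, 0.000). CZ is vertical with |CZ| = 34.8 and Z on the −y side, so Z = (0.000, -34.80). The virtual corner opposite C is at (60.20, -34.80). A1 meets MJ tangentially, so PJ is at right angles to MJ and the tangent condition forces PT to be normal to TZ, with radius 13.5, so the center P sits 13.5 in from both sides at P = (46.70, -21.30). Then |CP| = |P − C| = 51.33.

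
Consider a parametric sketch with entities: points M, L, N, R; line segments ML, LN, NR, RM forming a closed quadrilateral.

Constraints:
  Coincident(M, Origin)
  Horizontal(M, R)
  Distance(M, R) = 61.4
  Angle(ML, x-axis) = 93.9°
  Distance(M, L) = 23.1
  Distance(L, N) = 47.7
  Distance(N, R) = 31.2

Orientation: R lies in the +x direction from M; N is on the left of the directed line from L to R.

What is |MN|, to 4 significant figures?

53.36

M is at the origin; M and R share the same y with |MR| = 61.4 and R in +x, so R = (61.4, 0). ML runs at 93.9° with |ML| = 23.1, so L = (-1.571, 23.05). N is determined by |LN| = 47.7 and |NR| = 31.2 together: it lies at the intersection of circle(L, 47.7) and circle(R, 31.2). With |LR| = 67.06, the foot of the radical line on LR is 43.24 from L and the perpendicular offset is √(47.7² − 43.24²) = 20.15. Taking the left-of-LR solution: N = (45.96, 27.11).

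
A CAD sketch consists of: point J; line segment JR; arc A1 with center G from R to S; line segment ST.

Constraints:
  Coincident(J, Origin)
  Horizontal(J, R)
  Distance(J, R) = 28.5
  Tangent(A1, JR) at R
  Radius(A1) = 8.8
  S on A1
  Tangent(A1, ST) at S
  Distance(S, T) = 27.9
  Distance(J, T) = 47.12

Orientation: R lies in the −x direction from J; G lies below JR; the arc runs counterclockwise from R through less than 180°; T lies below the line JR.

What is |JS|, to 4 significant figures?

38.62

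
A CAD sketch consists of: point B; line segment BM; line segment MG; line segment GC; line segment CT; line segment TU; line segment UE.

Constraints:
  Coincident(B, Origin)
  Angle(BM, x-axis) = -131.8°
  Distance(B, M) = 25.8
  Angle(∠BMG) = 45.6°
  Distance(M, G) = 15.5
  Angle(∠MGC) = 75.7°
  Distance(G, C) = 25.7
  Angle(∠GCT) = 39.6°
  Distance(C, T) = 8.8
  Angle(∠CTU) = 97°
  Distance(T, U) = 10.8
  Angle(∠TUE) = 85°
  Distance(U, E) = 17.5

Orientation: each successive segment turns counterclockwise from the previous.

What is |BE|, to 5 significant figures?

9.4340

B is at the origin; BM runs at -131.8° with length 25.8, so M = (-17.197, -19.233). ∠BMG = 45.6° gives MG at 2.6000° from the x-axis; with |MG| = 15.5, G = (-1.7125, -18.530). ∠MGC = 75.7° gives GC at 106.90° from the x-axis; with |GC| = 25.7, C = (-9.1835, 6.0600). ∠GCT = 39.6° gives CT at -112.70° from the x-axis; with |CT| = 8.8, T = (-12.580, -2.0584). ∠CTU = 97.0° gives TU at -29.700° from the x-axis; with |TU| = 10.8, U = (-3.1983, -7.4093). ∠TUE = 85.0° gives UE at 65.300° from the x-axis; with |UE| = 17.5, E = (4.1144, 8.4896). Then |BE| = |E − B| = 9.4340.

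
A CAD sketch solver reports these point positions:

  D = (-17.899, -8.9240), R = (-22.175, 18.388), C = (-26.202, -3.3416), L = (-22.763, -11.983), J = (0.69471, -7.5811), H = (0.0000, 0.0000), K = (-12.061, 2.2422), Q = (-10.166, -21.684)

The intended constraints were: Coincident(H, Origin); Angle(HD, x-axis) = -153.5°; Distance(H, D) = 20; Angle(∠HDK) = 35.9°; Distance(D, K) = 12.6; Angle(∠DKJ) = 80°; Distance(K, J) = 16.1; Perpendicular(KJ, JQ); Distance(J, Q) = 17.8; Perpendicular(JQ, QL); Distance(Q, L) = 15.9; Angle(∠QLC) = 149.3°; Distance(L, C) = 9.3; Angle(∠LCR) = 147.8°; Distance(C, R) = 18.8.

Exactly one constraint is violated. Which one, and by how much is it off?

Distance(C, R) = 18.8 — off by 3.30.

H = (0.00, 0.00) ✓; HD at -153.5° ✓; |HD| = 20.00 ✓; ∠HDK = 35.90° ✓; |DK| = 12.60 ✓; ∠DKJ = 80.00° ✓; |KJ| = 16.10 ✓; ∠(KJ, JQ) = 90.00° ✓; |JQ| = 17.80 ✓; ∠(JQ, QL) = 90.00° ✓; |QL| = 15.90 ✓; ∠QLC = 149.3° ✓; |LC| = 9.301 ✓; ∠LCR = 147.8° ✓; |CR| = 22.10 ✗.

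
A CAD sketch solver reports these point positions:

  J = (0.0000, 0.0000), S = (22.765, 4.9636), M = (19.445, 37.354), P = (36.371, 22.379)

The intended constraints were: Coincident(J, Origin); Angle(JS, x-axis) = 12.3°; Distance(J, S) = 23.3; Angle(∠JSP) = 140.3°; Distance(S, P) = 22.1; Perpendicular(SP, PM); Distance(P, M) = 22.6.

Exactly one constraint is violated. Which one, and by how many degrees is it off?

Perpendicular(SP, PM) — off by 3.50°.

J = (0.00, 0.00) ✓; JS at 12.30° ✓; |JS| = 23.30 ✓; ∠JSP = 140.3° ✓; |SP| = 22.10 ✓; ∠(SP, PM) = 86.50° ✗; |PM| = 22.60 ✓.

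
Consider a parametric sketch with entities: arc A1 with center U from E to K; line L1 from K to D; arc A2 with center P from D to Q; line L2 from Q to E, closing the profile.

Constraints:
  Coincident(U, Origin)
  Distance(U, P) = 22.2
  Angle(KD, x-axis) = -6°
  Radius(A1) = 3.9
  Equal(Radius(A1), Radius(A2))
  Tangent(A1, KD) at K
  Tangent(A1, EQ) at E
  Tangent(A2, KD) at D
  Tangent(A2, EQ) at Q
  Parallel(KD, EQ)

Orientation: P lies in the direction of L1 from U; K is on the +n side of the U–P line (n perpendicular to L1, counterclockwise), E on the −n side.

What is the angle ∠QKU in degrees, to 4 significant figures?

70.64°

The slot axis is L1's direction at -6.0°, so u = (cos -6.0°, sin -6.0°) = (0.9945, -0.1045) and n = (−sin -6.0°, cos -6.0°) = (0.1045, 0.9945). U is at the origin and P lies 22.2 along u from U, so P = 22.2·u = (22.08, -2.321). Tangency of A1 to both parallel lines with radius 3.9 puts K and E at U ± 3.9·n: K = (0.4077, 3.879), E = (-0.4077, -3.879). Equal radii place D and Q the same way about P: D = P + 3.9·n = (22.49, 1.558), Q = P − 3.9·n = (21.67, -6.199). Then cos ∠QKU = KQ·KU / (|KQ||KU|), giving 70.64°.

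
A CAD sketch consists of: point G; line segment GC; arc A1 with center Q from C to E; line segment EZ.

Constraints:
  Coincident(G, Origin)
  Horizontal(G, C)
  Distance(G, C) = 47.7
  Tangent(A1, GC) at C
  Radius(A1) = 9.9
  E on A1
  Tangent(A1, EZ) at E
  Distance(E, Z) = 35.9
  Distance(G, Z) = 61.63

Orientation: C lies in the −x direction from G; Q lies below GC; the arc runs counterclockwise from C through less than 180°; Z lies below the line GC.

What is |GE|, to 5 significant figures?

58.342

Checks: |QE| = 9.900 ✓; ∠(QE, EZ) = 90.00° ✓; |EZ| = 35.90 ✓; |GZ| = 61.63 ✓.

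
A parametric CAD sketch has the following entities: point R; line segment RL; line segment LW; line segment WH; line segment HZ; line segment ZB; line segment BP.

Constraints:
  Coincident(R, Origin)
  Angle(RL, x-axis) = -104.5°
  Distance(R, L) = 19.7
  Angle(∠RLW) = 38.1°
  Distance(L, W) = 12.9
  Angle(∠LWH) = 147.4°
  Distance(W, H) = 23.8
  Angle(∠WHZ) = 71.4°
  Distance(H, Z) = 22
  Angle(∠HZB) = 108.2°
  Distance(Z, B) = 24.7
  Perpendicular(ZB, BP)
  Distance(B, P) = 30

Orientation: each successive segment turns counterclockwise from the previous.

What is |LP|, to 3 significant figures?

16.6

∠HZB = 108.2° gives ZB at -110° from the x-axis; with |ZB| = 24.7, B = (-16.8, -11.6). ZB is perpendicular to BP, so BP runs at -19.6°; with |BP| = 30.0, P = (11.4, -21.7). Then |LP| = |P − L| = 16.6.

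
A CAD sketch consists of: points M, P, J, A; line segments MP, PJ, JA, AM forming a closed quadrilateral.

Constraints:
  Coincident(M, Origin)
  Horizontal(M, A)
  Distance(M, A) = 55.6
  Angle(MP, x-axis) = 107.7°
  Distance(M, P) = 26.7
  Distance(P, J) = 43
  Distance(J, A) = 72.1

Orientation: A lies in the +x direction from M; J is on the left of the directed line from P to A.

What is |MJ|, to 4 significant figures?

62.86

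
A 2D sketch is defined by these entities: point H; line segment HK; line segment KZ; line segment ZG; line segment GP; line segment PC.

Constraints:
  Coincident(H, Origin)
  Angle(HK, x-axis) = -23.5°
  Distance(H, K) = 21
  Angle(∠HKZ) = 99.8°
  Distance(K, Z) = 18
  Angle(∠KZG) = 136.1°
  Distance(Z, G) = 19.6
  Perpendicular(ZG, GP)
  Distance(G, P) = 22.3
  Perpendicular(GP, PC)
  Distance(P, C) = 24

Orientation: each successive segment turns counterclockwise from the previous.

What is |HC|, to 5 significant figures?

8.2204

H is at the origin; HK runs at -23.5° with length 21.0, so K = (19.258, -8.3737). ∠HKZ = 99.8° gives KZ at 56.700° from the x-axis; with |KZ| = 18.0, Z = (29.141, 6.6708). ∠KZG = 136.1° gives ZG at 100.60° from the x-axis; with |ZG| = 19.6, G = (25.535, 25.936). The perpendicularity gives GP at right angles to ZG, so GP runs at -169.40°; with |GP| = 22.3, P = (3.6158, 21.834). GP is perpendicular to PC, so PC runs at -79.400°; with |PC| = 24.0, C = (8.0306, -1.7562). Then |HC| = |C − H| = 8.2204.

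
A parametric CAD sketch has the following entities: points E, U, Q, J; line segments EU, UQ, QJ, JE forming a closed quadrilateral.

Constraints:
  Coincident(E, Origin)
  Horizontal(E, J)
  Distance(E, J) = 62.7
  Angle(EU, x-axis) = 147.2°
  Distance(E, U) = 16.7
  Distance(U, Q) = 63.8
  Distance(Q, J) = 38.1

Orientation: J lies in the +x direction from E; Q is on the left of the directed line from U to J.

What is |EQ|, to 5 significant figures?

56.052

E is at the origin; E and J share the same y with |EJ| = 62.7 and J in +x, so J = (62.7, 0). EU runs at 147.2° with |EU| = 16.7, so U = (-14.037, 9.0465). Q is determined by |UQ| = 63.8 and |QJ| = 38.1 together: it lies at the intersection of circle(U, 63.8) and circle(J, 38.1). With |UJ| = 77.269, the foot of the radical line on UJ is 55.581 from U and the perpendicular offset is √(63.8² − 55.581²) = 31.325. Taking the left-of-UJ solution: Q = (44.828, 33.648).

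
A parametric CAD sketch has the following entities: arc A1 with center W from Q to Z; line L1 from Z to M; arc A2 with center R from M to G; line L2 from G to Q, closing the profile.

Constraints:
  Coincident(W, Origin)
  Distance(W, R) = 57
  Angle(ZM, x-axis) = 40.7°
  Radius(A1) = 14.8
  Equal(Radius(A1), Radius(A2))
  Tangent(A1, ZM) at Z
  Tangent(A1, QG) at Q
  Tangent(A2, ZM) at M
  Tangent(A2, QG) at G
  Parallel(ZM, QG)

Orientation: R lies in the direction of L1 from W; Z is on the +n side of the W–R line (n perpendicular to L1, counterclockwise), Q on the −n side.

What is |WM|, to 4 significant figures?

58.89

The slot axis is L1's direction at 40.7°, so u = (cos 40.7°, sin 40.7°) = (0.7581, 0.6521) and n = (−sin 40.7°, cos 40.7°) = (-0.6521, 0.7581). W is at the origin and R lies 57.0 along u from W, so R = 57.0·u = (43.21, 37.17). Tangency of A1 to both parallel lines with radius 14.8 puts Z and Q at W ± 14.8·n: Z = (-9.651, 11.22), Q = (9.651, -11.22). Equal radii place M and G the same way about R: M = R + 14.8·n = (33.56, 48.39), G = R − 14.8·n = (52.86, 25.95). Then |WM| = |M − W| = 58.89.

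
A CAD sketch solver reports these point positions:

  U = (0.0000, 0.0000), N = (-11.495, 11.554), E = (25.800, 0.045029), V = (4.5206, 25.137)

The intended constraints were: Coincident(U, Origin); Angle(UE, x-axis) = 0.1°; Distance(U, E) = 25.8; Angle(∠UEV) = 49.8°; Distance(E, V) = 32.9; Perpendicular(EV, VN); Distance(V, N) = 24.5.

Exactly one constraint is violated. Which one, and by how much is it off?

Distance(V, N) = 24.5 — off by 3.50.

U = (0.00, 0.00) ✓; UE at 0.1000° ✓; |UE| = 25.80 ✓; ∠UEV = 49.80° ✓; |EV| = 32.90 ✓; ∠(EV, VN) = 90.00° ✓; |VN| = 21.00 ✗.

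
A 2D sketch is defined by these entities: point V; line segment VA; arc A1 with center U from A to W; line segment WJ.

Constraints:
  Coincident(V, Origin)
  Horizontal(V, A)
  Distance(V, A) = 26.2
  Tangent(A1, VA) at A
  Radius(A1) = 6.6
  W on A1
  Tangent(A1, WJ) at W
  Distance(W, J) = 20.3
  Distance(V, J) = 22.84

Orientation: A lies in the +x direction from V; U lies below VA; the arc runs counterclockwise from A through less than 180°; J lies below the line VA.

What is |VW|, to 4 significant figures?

20.80

Checks: |UW| = 6.600 ✓; ∠(UW, WJ) = 90.00° ✓; |WJ| = 20.30 ✓; |VJ| = 22.84 ✓.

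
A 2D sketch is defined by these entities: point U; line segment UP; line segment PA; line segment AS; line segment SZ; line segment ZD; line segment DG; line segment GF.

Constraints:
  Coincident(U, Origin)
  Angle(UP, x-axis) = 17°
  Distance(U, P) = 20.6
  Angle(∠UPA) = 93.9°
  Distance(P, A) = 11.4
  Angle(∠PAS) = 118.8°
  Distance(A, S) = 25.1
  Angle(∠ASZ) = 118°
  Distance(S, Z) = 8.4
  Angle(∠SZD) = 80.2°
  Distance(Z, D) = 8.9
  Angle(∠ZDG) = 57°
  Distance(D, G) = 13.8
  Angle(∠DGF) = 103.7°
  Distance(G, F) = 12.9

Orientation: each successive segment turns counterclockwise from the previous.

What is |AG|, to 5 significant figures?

24.318

U is at the origin; UP runs at 17.0° with length 20.6, so P = (19.700, 6.0229). ∠UPA = 93.9° gives PA at 103.10° from the x-axis; with |PA| = 11.4, A = (17.116, 17.126). ∠PAS = 118.8° gives AS at 164.30° from the x-axis; with |AS| = 25.1, S = (-7.0475, 23.918). ∠ASZ = 118.0° gives SZ at -133.70° from the x-axis; with |SZ| = 8.4, Z = (-12.851, 17.845). ∠SZD = 80.2° gives ZD at -33.900° from the x-axis; with |ZD| = 8.9, D = (-5.4638, 12.881). ∠ZDG = 57.0° gives DG at 89.100° from the x-axis; with |DG| = 13.8, G = (-5.2471, 26.680). Then |AG| = |G − A| = 24.318.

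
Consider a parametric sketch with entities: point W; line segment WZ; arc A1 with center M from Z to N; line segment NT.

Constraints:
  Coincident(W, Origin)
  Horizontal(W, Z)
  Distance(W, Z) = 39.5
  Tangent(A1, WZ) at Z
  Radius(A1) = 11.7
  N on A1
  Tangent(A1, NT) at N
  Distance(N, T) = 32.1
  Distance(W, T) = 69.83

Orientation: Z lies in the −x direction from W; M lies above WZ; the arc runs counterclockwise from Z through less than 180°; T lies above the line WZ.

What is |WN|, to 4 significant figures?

37.90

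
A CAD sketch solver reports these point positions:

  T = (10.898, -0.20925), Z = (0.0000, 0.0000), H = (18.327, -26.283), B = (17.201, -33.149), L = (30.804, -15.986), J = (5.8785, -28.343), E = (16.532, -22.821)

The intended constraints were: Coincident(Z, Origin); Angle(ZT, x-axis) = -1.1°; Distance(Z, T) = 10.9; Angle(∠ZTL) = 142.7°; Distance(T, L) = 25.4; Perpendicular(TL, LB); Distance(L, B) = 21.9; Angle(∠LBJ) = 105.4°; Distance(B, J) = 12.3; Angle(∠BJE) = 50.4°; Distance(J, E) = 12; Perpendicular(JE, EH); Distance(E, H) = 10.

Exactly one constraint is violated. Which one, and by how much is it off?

Distance(E, H) = 10 — off by 6.10.

Z = (0.00, 0.00) ✓; ZT at -1.100° ✓; |ZT| = 10.90 ✓; ∠ZTL = 142.7° ✓; |TL| = 25.40 ✓; ∠(TL, LB) = 90.00° ✓; |LB| = 21.90 ✓; ∠LBJ = 105.4° ✓; |BJ| = 12.30 ✓; ∠BJE = 50.40° ✓; |JE| = 12.00 ✓; ∠(JE, EH) = 89.99° ✓; |EH| = 3.900 ✗.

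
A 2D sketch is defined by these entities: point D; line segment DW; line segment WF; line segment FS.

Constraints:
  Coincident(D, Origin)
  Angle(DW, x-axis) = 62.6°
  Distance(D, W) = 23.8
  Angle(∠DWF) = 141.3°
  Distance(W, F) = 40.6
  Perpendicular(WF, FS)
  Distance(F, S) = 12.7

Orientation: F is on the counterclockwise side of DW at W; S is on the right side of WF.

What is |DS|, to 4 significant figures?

65.29

D is at the origin; DW runs at 62.6° with length 23.8, so W = 23.8·(cos 62.6°, sin 62.6°) = (10.95, 21.13). ∠DWF = 141.3°, so WF runs at 62.6° + (180° − 141.3°) = 101.3° from the x-axis; with |WF| = 40.6, F = W + 40.6·(cos 101.3°, sin 101.3°) = (2.997, 60.94). The perpendicularity gives FS at right angles to WF; with |FS| = 12.7 on the right of WF, S = F + 12.7·(0.9806, 0.1959) = (15.45, 63.43). Then |DS| = |S − D| = 65.29.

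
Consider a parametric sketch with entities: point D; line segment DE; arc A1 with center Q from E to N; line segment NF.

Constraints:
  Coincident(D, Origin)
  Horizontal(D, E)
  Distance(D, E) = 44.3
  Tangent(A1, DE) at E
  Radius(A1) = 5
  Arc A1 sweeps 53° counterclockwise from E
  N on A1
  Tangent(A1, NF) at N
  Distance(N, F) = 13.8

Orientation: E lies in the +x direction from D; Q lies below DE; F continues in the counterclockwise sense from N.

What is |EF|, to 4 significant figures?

17.90

D is at the origin; D and E share the same y with |DE| = 44.3 and E on the +x side, so E = (44.30, 0.000). Since A1 is tangent to DE there, QE ⟂ DE, so Q = E + (0, -5) = (44.30, -5.000). On A1, E sits at bearing 90° from Q; a 53° counterclockwise sweep puts N at bearing 143°, so N = Q + 5.0·(cos 143°, sin 143°) = (40.31, -1.991). The tangent condition forces QN to be normal to NF, so NF runs along (−sin 143°, cos 143°); with |NF| = 13.8, F = (32.00, -13.01). Then |EF| = |F − E| = 17.90.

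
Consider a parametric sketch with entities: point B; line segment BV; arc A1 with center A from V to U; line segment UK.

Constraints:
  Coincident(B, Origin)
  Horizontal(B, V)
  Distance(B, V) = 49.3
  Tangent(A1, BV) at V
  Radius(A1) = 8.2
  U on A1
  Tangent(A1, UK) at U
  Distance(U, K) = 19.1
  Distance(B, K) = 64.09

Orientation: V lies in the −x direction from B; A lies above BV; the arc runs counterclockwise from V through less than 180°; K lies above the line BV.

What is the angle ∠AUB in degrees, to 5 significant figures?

113.58°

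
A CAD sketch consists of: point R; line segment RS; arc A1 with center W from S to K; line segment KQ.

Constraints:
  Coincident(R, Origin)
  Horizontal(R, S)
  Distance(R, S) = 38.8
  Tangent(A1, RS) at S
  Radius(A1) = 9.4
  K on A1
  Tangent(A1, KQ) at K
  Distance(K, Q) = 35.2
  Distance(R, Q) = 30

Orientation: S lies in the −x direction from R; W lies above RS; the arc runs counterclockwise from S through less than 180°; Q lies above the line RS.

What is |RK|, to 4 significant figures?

32.03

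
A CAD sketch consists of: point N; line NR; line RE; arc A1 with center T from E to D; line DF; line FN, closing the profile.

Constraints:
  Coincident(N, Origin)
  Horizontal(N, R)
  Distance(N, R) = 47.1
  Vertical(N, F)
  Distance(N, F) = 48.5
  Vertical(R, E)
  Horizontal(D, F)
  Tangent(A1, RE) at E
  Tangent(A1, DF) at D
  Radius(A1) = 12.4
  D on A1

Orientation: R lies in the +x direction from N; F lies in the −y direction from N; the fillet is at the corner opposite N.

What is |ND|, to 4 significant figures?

59.64

The virtual corner opposite N is at (47.10, -48.50). Tangency of A1 to RE means the radius TE is perpendicular to RE and A1 meets DF tangentially, so TD is at right angles to DF, with radius 12.4, so the center T sits 12.4 in from both sides at T = (34.70, -36.10). That places the tangent points at E = (47.10, -36.10) on RE and D = (34.70, -48.50) on DF. Then |ND| = |D − N| = 59.64.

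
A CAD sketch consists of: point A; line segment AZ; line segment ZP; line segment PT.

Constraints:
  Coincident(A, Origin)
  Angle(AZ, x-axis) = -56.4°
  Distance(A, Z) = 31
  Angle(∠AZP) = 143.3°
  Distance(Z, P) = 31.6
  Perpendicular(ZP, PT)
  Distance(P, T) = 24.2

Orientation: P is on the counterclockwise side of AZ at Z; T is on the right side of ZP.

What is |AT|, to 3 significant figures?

70.8

A is at the origin; AZ runs at -56.4° with length 31.0, so Z = 31.0·(cos -56.4°, sin -56.4°) = (17.2, -25.8). ∠AZP = 143.3°, so ZP runs at -56.4° + (180° − 143.3°) = -19.7° from the x-axis; with |ZP| = 31.6, P = Z + 31.6·(cos -19.7°, sin -19.7°) = (46.9, -36.5). The perpendicularity gives PT at right angles to ZP; with |PT| = 24.2 on the right of ZP, T = P + 24.2·(-0.337, -0.941) = (38.7, -59.3). Then |AT| = |T − A| = 70.8.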